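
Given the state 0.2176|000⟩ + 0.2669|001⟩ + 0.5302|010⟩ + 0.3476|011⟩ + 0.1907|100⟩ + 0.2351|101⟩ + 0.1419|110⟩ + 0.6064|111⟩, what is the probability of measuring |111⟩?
0.3677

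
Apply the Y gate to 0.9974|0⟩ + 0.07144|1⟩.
-0.07144i|0⟩ + 0.9974i|1⟩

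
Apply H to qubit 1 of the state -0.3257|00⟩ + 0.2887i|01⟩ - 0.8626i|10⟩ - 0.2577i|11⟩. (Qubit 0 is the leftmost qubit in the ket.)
(-0.2303 + 0.2041i)|00⟩ + (-0.2303 - 0.2041i)|01⟩ - 0.7922i|10⟩ - 0.4277i|11⟩

H on qubit 1 mixes each pair of kets that differ only in qubit 1: amplitudes (a, b) of (|…0…⟩, |…1…⟩) become ((a + b)/√2, (a − b)/√2). Kets absent from the input have amplitude 0.
(|00⟩, |01⟩): (a, b) = (-0.3257, 0.2887i) → ((-0.2303 + 0.2041i), (-0.2303 - 0.2041i))
(|10⟩, |11⟩): (a, b) = (-0.8626i, -0.2577i) → (-0.7922i, -0.4277i)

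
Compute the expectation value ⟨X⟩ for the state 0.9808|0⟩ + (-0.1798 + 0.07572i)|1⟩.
-0.3527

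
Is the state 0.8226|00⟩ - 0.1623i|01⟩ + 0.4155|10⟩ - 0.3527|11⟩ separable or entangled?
Entangled

Writing the state as a|00⟩ + b|01⟩ + c|10⟩ + d|11⟩, it is a product state iff ad − bc = 0.
Here (a, b, c, d) = (0.8226, -0.1623i, 0.4155, -0.3527): ad − bc = (0.8226)(-0.3527) − (-0.1623i)(0.4155) = (-0.2901 + 0.06744i) ≠ 0, so the state is entangled.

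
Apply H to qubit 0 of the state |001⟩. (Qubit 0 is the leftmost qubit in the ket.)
1/√2|001⟩ + 1/√2|101⟩

H on qubit 0 mixes each pair of kets that differ only in qubit 0: amplitudes (a, b) of (|…0…⟩, |…1…⟩) become ((a + b)/√2, (a − b)/√2). Kets absent from the input have amplitude 0.
(|001⟩, |101⟩): (a, b) = (1, 0) → (1/√2, 1/√2)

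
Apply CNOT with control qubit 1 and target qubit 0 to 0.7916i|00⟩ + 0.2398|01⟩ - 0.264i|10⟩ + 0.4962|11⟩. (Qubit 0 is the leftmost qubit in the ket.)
0.7916i|00⟩ + 0.4962|01⟩ - 0.264i|10⟩ + 0.2398|11⟩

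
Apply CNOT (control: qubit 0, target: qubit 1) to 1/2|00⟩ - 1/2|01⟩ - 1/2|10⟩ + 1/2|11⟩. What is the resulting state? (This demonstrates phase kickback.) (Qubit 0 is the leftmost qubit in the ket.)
1/2|00⟩ - 1/2|01⟩ + 1/2|10⟩ - 1/2|11⟩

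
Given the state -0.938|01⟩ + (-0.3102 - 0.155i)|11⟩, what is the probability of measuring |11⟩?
0.1202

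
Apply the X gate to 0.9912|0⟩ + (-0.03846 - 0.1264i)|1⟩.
(-0.03846 - 0.1264i)|0⟩ + 0.9912|1⟩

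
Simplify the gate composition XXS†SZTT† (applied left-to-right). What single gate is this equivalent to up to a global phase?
Z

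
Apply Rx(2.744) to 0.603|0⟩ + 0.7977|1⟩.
(0.1191 - 0.782i)|0⟩ + (0.1575 - 0.5911i)|1⟩

Rx(2.744) = [[cos(θ/2), −i·sin(θ/2)], [−i·sin(θ/2), cos(θ/2)]]; θ = 2.744, cos(θ/2) ≈ 0.19749, sin(θ/2) ≈ 0.980305.
With a = amp(|0⟩) = 0.603 and b = amp(|1⟩) = 0.7977:
new amp(|0⟩) = (0.19749)·a + (-0.980305i)·b = (0.1191 - 0.782i)
new amp(|1⟩) = (-0.980305i)·a + (0.19749)·b = (0.1575 - 0.5911i)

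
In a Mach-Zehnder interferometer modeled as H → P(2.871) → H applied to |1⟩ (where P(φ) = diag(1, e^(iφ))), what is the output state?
(0.9818 - 0.1337i)|0⟩ + (0.01819 + 0.1337i)|1⟩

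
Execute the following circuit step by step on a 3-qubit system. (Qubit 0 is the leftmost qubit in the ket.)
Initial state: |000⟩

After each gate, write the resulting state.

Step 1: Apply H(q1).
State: 1/√2|000⟩ + 1/√2|010⟩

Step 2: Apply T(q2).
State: 1/√2|000⟩ + 1/√2|010⟩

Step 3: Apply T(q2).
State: 1/√2|000⟩ + 1/√2|010⟩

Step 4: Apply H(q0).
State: 1/2|000⟩ + 1/2|010⟩ + 1/2|100⟩ + 1/2|110⟩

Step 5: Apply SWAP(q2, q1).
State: 1/2|000⟩ + 1/2|001⟩ + 1/2|100⟩ + 1/2|101⟩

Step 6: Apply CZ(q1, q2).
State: 1/2|000⟩ + 1/2|001⟩ + 1/2|100⟩ + 1/2|101⟩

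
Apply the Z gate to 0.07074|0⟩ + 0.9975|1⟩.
0.07074|0⟩ - 0.9975|1⟩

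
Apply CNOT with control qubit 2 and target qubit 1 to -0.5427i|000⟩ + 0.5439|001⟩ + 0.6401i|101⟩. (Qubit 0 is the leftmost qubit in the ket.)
-0.5427i|000⟩ + 0.5439|011⟩ + 0.6401i|111⟩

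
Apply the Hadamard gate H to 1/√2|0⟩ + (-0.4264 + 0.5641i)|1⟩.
(0.1985 + 0.3989i)|0⟩ + (0.8015 - 0.3989i)|1⟩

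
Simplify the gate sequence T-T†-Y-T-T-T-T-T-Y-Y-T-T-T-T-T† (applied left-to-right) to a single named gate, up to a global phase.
Y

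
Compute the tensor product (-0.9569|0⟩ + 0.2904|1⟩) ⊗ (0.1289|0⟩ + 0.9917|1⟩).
-0.1233|00⟩ - 0.949|01⟩ + 0.03743|10⟩ + 0.288|11⟩

amp(|b₁b₂…⟩) = product of the factor amplitudes for bits b₁, b₂, …; only kets whose every factor amplitude is nonzero survive.
|00⟩: (-0.9569)(0.1289) = -0.1233
|01⟩: (-0.9569)(0.9917) = -0.949
|10⟩: (0.2904)(0.1289) = 0.03743
|11⟩: (0.2904)(0.9917) = 0.288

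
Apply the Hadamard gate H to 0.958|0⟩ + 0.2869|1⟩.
0.8803|0⟩ + 0.4745|1⟩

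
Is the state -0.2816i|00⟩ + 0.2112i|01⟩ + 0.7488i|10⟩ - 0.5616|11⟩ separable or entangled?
Entangled

Writing the state as a|00⟩ + b|01⟩ + c|10⟩ + d|11⟩, it is a product state iff ad − bc = 0.
Here (a, b, c, d) = (-0.2816i, 0.2112i, 0.7488i, -0.5616): ad − bc = (-0.2816i)(-0.5616) − (0.2112i)(0.7488i) = (0.1581 + 0.1581i) ≠ 0, so the state is entangled.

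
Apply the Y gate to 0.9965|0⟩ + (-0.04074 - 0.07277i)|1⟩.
(-0.07277 + 0.04074i)|0⟩ + 0.9965i|1⟩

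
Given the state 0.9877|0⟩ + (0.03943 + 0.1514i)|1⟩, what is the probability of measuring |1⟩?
0.02448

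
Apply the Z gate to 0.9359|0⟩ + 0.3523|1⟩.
0.9359|0⟩ - 0.3523|1⟩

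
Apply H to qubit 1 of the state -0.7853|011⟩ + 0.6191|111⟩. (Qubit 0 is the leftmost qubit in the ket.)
-0.5553|001⟩ + 0.5553|011⟩ + 0.4378|101⟩ - 0.4378|111⟩

H on qubit 1 mixes each pair of kets that differ only in qubit 1: amplitudes (a, b) of (|…0…⟩, |…1…⟩) become ((a + b)/√2, (a − b)/√2). Kets absent from the input have amplitude 0.
(|001⟩, |011⟩): (a, b) = (0, -0.7853) → (-0.5553, 0.5553)
(|101⟩, |111⟩): (a, b) = (0, 0.6191) → (0.4378, -0.4378)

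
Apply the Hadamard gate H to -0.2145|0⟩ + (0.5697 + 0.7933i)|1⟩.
(0.2512 + 0.5609i)|0⟩ + (-0.5545 - 0.5609i)|1⟩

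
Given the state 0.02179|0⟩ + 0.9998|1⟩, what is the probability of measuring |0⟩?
0.0004748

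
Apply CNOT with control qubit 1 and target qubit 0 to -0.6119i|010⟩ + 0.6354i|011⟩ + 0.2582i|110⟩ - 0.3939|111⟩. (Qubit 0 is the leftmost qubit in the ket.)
0.2582i|010⟩ - 0.3939|011⟩ - 0.6119i|110⟩ + 0.6354i|111⟩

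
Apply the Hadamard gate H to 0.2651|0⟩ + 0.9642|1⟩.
0.8692|0⟩ - 0.4943|1⟩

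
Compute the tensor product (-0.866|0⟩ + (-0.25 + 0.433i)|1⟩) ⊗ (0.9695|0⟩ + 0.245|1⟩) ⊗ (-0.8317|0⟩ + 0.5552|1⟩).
0.6983|000⟩ - 0.4661|001⟩ + 0.1765|010⟩ - 0.1178|011⟩ + (0.2016 - 0.3491i)|100⟩ + (-0.1346 + 0.2331i)|101⟩ + (0.05094 - 0.08823i)|110⟩ + (-0.03401 + 0.0589i)|111⟩

amp(|b₁b₂…⟩) = product of the factor amplitudes for bits b₁, b₂, …; only kets whose every factor amplitude is nonzero survive.
|000⟩: (-0.866)(0.9695)(-0.8317) = 0.6983
|001⟩: (-0.866)(0.9695)(0.5552) = -0.4661
|010⟩: (-0.866)(0.245)(-0.8317) = 0.1765
|011⟩: (-0.866)(0.245)(0.5552) = -0.1178
|100⟩: (-0.25 + 0.433i)(0.9695)(-0.8317) = (0.2016 - 0.3491i)
|101⟩: (-0.25 + 0.433i)(0.9695)(0.5552) = (-0.1346 + 0.2331i)
|110⟩: (-0.25 + 0.433i)(0.245)(-0.8317) = (0.05094 - 0.08823i)
|111⟩: (-0.25 + 0.433i)(0.245)(0.5552) = (-0.03401 + 0.0589i)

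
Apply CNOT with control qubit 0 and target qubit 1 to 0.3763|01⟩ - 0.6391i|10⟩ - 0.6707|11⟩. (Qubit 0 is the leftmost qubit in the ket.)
0.3763|01⟩ - 0.6707|10⟩ - 0.6391i|11⟩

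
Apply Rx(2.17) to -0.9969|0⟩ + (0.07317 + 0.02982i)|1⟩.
(-0.4391 - 0.0647i)|0⟩ + (0.03416 + 0.8955i)|1⟩

Rx(2.17) = [[cos(θ/2), −i·sin(θ/2)], [−i·sin(θ/2), cos(θ/2)]]; θ = 2.17, cos(θ/2) ≈ 0.466913, sin(θ/2) ≈ 0.884303.
With a = amp(|0⟩) = -0.9969 and b = amp(|1⟩) = (0.07317 + 0.02982i):
new amp(|0⟩) = (0.466913)·a + (-0.884303i)·b = (-0.4391 - 0.0647i)
new amp(|1⟩) = (-0.884303i)·a + (0.466913)·b = (0.03416 + 0.8955i)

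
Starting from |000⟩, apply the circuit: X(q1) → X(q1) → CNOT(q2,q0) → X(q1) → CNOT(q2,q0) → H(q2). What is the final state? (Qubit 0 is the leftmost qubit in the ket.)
1/√2|010⟩ + 1/√2|011⟩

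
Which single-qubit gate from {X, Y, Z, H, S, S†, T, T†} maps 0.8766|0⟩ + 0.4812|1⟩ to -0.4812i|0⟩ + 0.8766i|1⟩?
Y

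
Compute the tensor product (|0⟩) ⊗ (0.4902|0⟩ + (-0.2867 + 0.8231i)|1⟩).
0.4902|00⟩ + (-0.2867 + 0.8231i)|01⟩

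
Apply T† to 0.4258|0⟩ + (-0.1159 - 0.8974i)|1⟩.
0.4258|0⟩ + (-0.7165 - 0.5526i)|1⟩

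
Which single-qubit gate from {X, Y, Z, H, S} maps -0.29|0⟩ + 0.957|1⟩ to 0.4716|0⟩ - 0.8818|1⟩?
H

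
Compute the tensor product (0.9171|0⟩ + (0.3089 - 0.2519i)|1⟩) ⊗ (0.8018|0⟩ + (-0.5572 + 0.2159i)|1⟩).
0.7353|00⟩ + (-0.511 + 0.198i)|01⟩ + (0.2477 - 0.202i)|10⟩ + (-0.1177 + 0.2071i)|11⟩

amp(|b₁b₂…⟩) = product of the factor amplitudes for bits b₁, b₂, …; only kets whose every factor amplitude is nonzero survive.
|00⟩: (0.9171)(0.8018) = 0.7353
|01⟩: (0.9171)(-0.5572 + 0.2159i) = (-0.511 + 0.198i)
|10⟩: (0.3089 - 0.2519i)(0.8018) = (0.2477 - 0.202i)
|11⟩: (0.3089 - 0.2519i)(-0.5572 + 0.2159i) = (-0.1177 + 0.2071i)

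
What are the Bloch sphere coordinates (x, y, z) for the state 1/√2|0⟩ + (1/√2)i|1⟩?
(0, 1, 0)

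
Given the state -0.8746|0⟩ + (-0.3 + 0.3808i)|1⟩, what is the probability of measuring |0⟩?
0.7649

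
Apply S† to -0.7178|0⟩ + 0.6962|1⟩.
-0.7178|0⟩ - 0.6962i|1⟩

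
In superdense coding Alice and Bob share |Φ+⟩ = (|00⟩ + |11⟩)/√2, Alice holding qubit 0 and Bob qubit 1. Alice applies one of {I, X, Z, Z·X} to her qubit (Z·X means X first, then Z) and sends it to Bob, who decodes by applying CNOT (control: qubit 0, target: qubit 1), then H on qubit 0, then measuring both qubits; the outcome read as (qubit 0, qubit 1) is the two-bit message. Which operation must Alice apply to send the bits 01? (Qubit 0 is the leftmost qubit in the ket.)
X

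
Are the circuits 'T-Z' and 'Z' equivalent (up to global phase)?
No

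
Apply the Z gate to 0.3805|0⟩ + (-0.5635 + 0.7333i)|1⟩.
0.3805|0⟩ + (0.5635 - 0.7333i)|1⟩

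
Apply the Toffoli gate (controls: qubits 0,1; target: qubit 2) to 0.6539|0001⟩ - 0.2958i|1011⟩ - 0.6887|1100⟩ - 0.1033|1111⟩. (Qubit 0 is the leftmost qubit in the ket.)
0.6539|0001⟩ - 0.2958i|1011⟩ - 0.1033|1101⟩ - 0.6887|1110⟩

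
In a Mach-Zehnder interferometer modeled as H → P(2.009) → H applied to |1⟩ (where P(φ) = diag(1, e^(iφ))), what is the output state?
(0.7122 - 0.4528i)|0⟩ + (0.2878 + 0.4528i)|1⟩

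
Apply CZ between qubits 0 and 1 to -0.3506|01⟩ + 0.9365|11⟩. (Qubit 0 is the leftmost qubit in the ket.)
-0.3506|01⟩ - 0.9365|11⟩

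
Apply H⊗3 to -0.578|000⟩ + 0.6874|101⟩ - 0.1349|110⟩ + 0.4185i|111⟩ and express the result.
(-0.009016 + 0.148i)|000⟩ + (-0.4951 - 0.148i)|001⟩ + (0.08637 - 0.148i)|010⟩ + (-0.3997 + 0.148i)|011⟩ + (-0.3997 - 0.148i)|100⟩ + (0.08637 + 0.148i)|101⟩ + (-0.4951 + 0.148i)|110⟩ + (-0.009016 - 0.148i)|111⟩

H⊗3 gives amp(|y⟩) = (1/2√2) Σ_x (−1)^(x·y) amp(|x⟩), where x·y is the number of positions in which both x and y have a 1.
|000⟩: (-0.578 + 0.6874 - 0.1349 + 0.4185i)/(2√2) = (-0.009016 + 0.148i)
|001⟩: (-0.578 - 0.6874 - 0.1349 - 0.4185i)/(2√2) = (-0.4951 - 0.148i)
|010⟩: (-0.578 + 0.6874 + 0.1349 - 0.4185i)/(2√2) = (0.08637 - 0.148i)
|011⟩: (-0.578 - 0.6874 + 0.1349 + 0.4185i)/(2√2) = (-0.3997 + 0.148i)
|100⟩: (-0.578 - 0.6874 + 0.1349 - 0.4185i)/(2√2) = (-0.3997 - 0.148i)
|101⟩: (-0.578 + 0.6874 + 0.1349 + 0.4185i)/(2√2) = (0.08637 + 0.148i)
|110⟩: (-0.578 - 0.6874 - 0.1349 + 0.4185i)/(2√2) = (-0.4951 + 0.148i)
|111⟩: (-0.578 + 0.6874 - 0.1349 - 0.4185i)/(2√2) = (-0.009016 - 0.148i)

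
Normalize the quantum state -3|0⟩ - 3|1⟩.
-1/√2|0⟩ - 1/√2|1⟩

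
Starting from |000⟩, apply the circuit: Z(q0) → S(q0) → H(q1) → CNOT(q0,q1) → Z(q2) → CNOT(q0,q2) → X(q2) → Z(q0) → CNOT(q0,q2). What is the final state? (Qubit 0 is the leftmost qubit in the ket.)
1/√2|001⟩ + 1/√2|011⟩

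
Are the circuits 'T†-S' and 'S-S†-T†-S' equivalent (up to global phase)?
Yes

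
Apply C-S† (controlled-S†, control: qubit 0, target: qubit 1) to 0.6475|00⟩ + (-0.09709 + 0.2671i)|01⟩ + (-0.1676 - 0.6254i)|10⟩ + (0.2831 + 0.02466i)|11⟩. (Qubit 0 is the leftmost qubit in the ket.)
0.6475|00⟩ + (-0.09709 + 0.2671i)|01⟩ + (-0.1676 - 0.6254i)|10⟩ + (0.02466 - 0.2831i)|11⟩

C-S† leaves the control-|0⟩ kets |00⟩, |01⟩ unchanged and applies S† to qubit 1 on the control-|1⟩ pair (|10⟩, |11⟩).
S† = [[1, 0], [0, -i]].
With a = amp(|10⟩) = (-0.1676 - 0.6254i) and b = amp(|11⟩) = (0.2831 + 0.02466i):
new amp(|10⟩) = (1)·a = (-0.1676 - 0.6254i)
new amp(|11⟩) = (-i)·b = (0.02466 - 0.2831i)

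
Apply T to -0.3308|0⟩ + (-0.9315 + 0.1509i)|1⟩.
-0.3308|0⟩ + (-0.7654 - 0.552i)|1⟩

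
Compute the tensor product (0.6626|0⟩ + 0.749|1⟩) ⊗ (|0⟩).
0.6626|00⟩ + 0.749|10⟩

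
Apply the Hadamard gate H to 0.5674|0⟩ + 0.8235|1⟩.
0.9835|0⟩ - 0.1811|1⟩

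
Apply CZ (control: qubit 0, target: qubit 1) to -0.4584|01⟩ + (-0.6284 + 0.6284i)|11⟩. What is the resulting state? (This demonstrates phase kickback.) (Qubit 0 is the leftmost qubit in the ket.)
-0.4584|01⟩ + (0.6284 - 0.6284i)|11⟩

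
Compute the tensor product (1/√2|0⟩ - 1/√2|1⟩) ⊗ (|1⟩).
1/√2|01⟩ - 1/√2|11⟩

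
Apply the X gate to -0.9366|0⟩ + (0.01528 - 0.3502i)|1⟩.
(0.01528 - 0.3502i)|0⟩ - 0.9366|1⟩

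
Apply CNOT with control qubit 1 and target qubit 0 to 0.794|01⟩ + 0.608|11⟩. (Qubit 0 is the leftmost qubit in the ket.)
0.608|01⟩ + 0.794|11⟩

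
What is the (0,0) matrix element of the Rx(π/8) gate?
0.9808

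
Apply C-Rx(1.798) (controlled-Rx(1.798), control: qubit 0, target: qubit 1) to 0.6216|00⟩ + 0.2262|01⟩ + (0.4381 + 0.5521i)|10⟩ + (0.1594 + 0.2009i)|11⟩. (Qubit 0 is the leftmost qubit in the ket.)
0.6216|00⟩ + 0.2262|01⟩ + (0.4299 + 0.2189i)|10⟩ + (0.5313 - 0.2179i)|11⟩

C-Rx(1.798) leaves the control-|0⟩ kets |00⟩, |01⟩ unchanged and applies Rx(1.798) to qubit 1 on the control-|1⟩ pair (|10⟩, |11⟩).
Rx(1.798) = [[cos(θ/2), −i·sin(θ/2)], [−i·sin(θ/2), cos(θ/2)]]; θ = 1.798, cos(θ/2) ≈ 0.622393, sin(θ/2) ≈ 0.782705.
With a = amp(|10⟩) = (0.4381 + 0.5521i) and b = amp(|11⟩) = (0.1594 + 0.2009i):
new amp(|10⟩) = (0.622393)·a + (-0.782705i)·b = (0.4299 + 0.2189i)
new amp(|11⟩) = (-0.782705i)·a + (0.622393)·b = (0.5313 - 0.2179i)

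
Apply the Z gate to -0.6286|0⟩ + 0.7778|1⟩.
-0.6286|0⟩ - 0.7778|1⟩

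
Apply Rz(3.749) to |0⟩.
(-0.2991 - 0.9542i)|0⟩

Rz(3.749) = [[e^(−iθ/2), 0], [0, e^(iθ/2)]] with e^(±iθ/2) = cos(θ/2) ± i·sin(θ/2); θ = 3.749, cos(θ/2) ≈ -0.299056, sin(θ/2) ≈ 0.954235.
With a = amp(|0⟩) = 1 and b = amp(|1⟩) = 0:
new amp(|0⟩) = (-0.299056 - 0.954235i)·a = (-0.2991 - 0.9542i)
new amp(|1⟩) = (-0.299056 + 0.954235i)·b = 0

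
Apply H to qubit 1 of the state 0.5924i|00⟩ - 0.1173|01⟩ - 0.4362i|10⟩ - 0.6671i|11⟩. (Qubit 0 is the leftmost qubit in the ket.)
(-0.08294 + 0.4189i)|00⟩ + (0.08294 + 0.4189i)|01⟩ - 0.7802i|10⟩ + 0.1633i|11⟩

H on qubit 1 mixes each pair of kets that differ only in qubit 1: amplitudes (a, b) of (|…0…⟩, |…1…⟩) become ((a + b)/√2, (a − b)/√2). Kets absent from the input have amplitude 0.
(|00⟩, |01⟩): (a, b) = (0.5924i, -0.1173) → ((-0.08294 + 0.4189i), (0.08294 + 0.4189i))
(|10⟩, |11⟩): (a, b) = (-0.4362i, -0.6671i) → (-0.7802i, 0.1633i)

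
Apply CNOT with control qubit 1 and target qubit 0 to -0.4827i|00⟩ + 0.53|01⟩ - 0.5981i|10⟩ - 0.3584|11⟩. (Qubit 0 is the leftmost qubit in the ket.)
-0.4827i|00⟩ - 0.3584|01⟩ - 0.5981i|10⟩ + 0.53|11⟩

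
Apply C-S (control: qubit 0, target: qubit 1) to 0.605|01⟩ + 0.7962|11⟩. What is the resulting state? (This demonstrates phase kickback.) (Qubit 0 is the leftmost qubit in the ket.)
0.605|01⟩ + 0.7962i|11⟩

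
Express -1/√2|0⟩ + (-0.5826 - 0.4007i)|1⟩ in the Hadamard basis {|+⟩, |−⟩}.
(-0.912 - 0.2833i)|+⟩ + (-0.08804 + 0.2833i)|−⟩

With |ψ⟩ = α|0⟩ + β|1⟩, the Hadamard-basis coefficients are ⟨+|ψ⟩ = (α + β)/√2 and ⟨−|ψ⟩ = (α − β)/√2.
Here α = -1/√2, β = (-0.5826 - 0.4007i): (α + β)/√2 = (-0.912 - 0.2833i), (α − β)/√2 = (-0.08804 + 0.2833i).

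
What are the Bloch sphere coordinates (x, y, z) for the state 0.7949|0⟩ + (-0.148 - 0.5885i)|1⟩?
(-0.2353, -0.9356, 0.2636)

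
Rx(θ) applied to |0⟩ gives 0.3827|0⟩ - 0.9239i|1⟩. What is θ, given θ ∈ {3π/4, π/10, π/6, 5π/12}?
3π/4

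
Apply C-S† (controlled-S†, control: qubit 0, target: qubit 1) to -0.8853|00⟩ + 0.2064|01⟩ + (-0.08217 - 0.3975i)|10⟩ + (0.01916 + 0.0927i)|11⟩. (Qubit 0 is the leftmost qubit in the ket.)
-0.8853|00⟩ + 0.2064|01⟩ + (-0.08217 - 0.3975i)|10⟩ + (0.0927 - 0.01916i)|11⟩

C-S† leaves the control-|0⟩ kets |00⟩, |01⟩ unchanged and applies S† to qubit 1 on the control-|1⟩ pair (|10⟩, |11⟩).
S† = [[1, 0], [0, -i]].
With a = amp(|10⟩) = (-0.08217 - 0.3975i) and b = amp(|11⟩) = (0.01916 + 0.0927i):
new amp(|10⟩) = (1)·a = (-0.08217 - 0.3975i)
new amp(|11⟩) = (-i)·b = (0.0927 - 0.01916i)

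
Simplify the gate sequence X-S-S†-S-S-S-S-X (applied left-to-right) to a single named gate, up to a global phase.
I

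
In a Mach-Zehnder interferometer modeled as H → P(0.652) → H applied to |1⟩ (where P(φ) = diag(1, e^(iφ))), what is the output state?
(0.1026 - 0.3034i)|0⟩ + (0.8974 + 0.3034i)|1⟩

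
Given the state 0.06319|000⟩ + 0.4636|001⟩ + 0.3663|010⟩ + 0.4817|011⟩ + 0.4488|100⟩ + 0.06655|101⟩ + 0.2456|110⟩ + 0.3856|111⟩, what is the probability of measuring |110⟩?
0.06032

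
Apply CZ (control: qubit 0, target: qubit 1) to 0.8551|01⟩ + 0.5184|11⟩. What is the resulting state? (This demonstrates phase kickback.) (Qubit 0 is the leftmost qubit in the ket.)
0.8551|01⟩ - 0.5184|11⟩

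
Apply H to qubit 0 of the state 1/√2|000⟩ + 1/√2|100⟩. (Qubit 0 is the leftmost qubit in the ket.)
|000⟩

H on qubit 0 mixes each pair of kets that differ only in qubit 0: amplitudes (a, b) of (|…0…⟩, |…1…⟩) become ((a + b)/√2, (a − b)/√2). Kets absent from the input have amplitude 0.
(|000⟩, |100⟩): (a, b) = (1/√2, 1/√2) → (1, 0)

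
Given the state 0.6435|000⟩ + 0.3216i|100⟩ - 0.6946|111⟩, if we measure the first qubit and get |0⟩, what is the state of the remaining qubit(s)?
|00⟩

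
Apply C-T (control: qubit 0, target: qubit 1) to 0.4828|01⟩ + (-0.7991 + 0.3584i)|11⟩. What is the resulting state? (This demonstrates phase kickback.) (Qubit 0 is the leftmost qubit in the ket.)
0.4828|01⟩ + (-0.8185 - 0.3116i)|11⟩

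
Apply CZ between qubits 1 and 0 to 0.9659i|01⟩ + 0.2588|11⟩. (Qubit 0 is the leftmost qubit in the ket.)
0.9659i|01⟩ - 0.2588|11⟩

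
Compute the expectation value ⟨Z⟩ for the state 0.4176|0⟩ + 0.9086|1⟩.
-0.6512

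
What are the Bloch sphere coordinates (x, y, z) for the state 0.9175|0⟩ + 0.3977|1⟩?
(0.7298, 0, 0.6836)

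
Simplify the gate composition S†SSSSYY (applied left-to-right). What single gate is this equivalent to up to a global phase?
S†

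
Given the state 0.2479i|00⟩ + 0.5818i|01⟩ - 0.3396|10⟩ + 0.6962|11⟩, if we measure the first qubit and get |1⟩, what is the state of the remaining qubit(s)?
-0.4384|0⟩ + 0.8988|1⟩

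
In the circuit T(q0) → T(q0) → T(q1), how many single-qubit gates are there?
3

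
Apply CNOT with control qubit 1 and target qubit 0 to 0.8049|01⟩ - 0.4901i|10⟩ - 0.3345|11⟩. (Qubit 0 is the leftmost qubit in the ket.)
-0.3345|01⟩ - 0.4901i|10⟩ + 0.8049|11⟩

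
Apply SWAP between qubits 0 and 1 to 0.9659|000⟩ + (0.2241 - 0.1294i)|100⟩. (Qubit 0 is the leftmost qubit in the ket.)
0.9659|000⟩ + (0.2241 - 0.1294i)|010⟩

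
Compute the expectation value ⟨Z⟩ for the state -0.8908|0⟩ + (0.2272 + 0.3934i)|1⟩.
0.5871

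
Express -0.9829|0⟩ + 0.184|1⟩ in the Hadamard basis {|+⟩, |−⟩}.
-0.5649|+⟩ - 0.8251|−⟩

With |ψ⟩ = α|0⟩ + β|1⟩, the Hadamard-basis coefficients are ⟨+|ψ⟩ = (α + β)/√2 and ⟨−|ψ⟩ = (α − β)/√2.
Here α = -0.9829, β = 0.184: (α + β)/√2 = -0.5649, (α − β)/√2 = -0.8251.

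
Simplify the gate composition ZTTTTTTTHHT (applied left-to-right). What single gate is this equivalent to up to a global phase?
Z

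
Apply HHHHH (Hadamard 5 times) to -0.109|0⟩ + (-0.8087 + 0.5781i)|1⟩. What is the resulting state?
(-0.6489 + 0.4088i)|0⟩ + (0.4948 - 0.4088i)|1⟩

H² = I, so H^5 = H: a single Hadamard. With (a, b) = (-0.109, (-0.8087 + 0.5781i)), H gives ((a + b)/√2, (a − b)/√2) = ((-0.6489 + 0.4088i), (0.4948 - 0.4088i)).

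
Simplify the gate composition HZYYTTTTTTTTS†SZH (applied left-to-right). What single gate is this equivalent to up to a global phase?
I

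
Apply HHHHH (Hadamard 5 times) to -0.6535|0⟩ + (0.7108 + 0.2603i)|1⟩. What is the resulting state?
(0.04052 + 0.1841i)|0⟩ + (-0.9647 - 0.1841i)|1⟩

H² = I, so H^5 = H: a single Hadamard. With (a, b) = (-0.6535, (0.7108 + 0.2603i)), H gives ((a + b)/√2, (a − b)/√2) = ((0.04052 + 0.1841i), (-0.9647 - 0.1841i)).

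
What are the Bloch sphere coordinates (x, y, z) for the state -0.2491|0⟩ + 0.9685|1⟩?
(-0.4825, 0, -0.8759)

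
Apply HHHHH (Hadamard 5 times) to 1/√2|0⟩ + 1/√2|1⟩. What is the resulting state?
|0⟩

H² = I, so H^5 = H: a single Hadamard. With (a, b) = (1/√2, 1/√2), H gives ((a + b)/√2, (a − b)/√2) = (1, 0).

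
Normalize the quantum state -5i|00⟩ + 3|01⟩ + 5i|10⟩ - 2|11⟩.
-0.6299i|00⟩ + 1/√7|01⟩ + 0.6299i|10⟩ - 0.252|11⟩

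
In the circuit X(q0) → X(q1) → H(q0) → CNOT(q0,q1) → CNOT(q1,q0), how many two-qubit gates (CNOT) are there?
2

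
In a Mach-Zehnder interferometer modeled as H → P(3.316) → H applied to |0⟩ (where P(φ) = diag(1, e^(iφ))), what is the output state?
(0.007585 - 0.08676i)|0⟩ + (0.9924 + 0.08676i)|1⟩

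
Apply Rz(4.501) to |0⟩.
(-0.6286 - 0.7778i)|0⟩

Rz(4.501) = [[e^(−iθ/2), 0], [0, e^(iθ/2)]] with e^(±iθ/2) = cos(θ/2) ± i·sin(θ/2); θ = 4.501, cos(θ/2) ≈ -0.628563, sin(θ/2) ≈ 0.777759.
With a = amp(|0⟩) = 1 and b = amp(|1⟩) = 0:
new amp(|0⟩) = (-0.628563 - 0.777759i)·a = (-0.6286 - 0.7778i)
new amp(|1⟩) = (-0.628563 + 0.777759i)·b = 0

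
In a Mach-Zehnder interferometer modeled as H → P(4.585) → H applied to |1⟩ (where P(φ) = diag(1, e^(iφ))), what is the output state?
(0.5635 + 0.4959i)|0⟩ + (0.4365 - 0.4959i)|1⟩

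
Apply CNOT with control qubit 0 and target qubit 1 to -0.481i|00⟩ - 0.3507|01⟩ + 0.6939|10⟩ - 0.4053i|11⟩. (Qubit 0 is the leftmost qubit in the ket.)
-0.481i|00⟩ - 0.3507|01⟩ - 0.4053i|10⟩ + 0.6939|11⟩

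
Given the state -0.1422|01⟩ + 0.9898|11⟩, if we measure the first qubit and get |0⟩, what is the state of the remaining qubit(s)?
-|1⟩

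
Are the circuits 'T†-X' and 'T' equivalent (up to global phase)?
No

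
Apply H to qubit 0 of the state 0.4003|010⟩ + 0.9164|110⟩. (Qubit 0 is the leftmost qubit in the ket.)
0.931|010⟩ - 0.3649|110⟩

H on qubit 0 mixes each pair of kets that differ only in qubit 0: amplitudes (a, b) of (|…0…⟩, |…1…⟩) become ((a + b)/√2, (a − b)/√2). Kets absent from the input have amplitude 0.
(|010⟩, |110⟩): (a, b) = (0.4003, 0.9164) → (0.931, -0.3649)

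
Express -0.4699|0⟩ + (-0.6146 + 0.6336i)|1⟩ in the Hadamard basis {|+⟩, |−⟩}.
(-0.7669 + 0.448i)|+⟩ + (0.1023 - 0.448i)|−⟩

With |ψ⟩ = α|0⟩ + β|1⟩, the Hadamard-basis coefficients are ⟨+|ψ⟩ = (α + β)/√2 and ⟨−|ψ⟩ = (α − β)/√2.
Here α = -0.4699, β = (-0.6146 + 0.6336i): (α + β)/√2 = (-0.7669 + 0.448i), (α − β)/√2 = (0.1023 - 0.448i).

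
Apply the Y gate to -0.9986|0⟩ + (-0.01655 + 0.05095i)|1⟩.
(0.05095 + 0.01655i)|0⟩ - 0.9986i|1⟩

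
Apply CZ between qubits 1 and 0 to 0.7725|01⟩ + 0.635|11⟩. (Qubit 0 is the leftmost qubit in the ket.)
0.7725|01⟩ - 0.635|11⟩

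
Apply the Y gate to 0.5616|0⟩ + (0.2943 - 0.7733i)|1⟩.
(-0.7733 - 0.2943i)|0⟩ + 0.5616i|1⟩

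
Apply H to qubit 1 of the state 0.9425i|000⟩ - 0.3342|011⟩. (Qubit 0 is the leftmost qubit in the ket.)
0.6664i|000⟩ - 0.2363|001⟩ + 0.6664i|010⟩ + 0.2363|011⟩

H on qubit 1 mixes each pair of kets that differ only in qubit 1: amplitudes (a, b) of (|…0…⟩, |…1…⟩) become ((a + b)/√2, (a − b)/√2). Kets absent from the input have amplitude 0.
(|000⟩, |010⟩): (a, b) = (0.9425i, 0) → (0.6664i, 0.6664i)
(|001⟩, |011⟩): (a, b) = (0, -0.3342) → (-0.2363, 0.2363)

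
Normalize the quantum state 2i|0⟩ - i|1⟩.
0.8944i|0⟩ - (1/√5)i|1⟩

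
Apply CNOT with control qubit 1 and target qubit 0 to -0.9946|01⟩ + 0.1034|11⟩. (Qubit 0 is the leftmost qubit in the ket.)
0.1034|01⟩ - 0.9946|11⟩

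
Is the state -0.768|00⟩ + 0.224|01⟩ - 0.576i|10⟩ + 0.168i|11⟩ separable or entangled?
Separable

Writing the state as a|00⟩ + b|01⟩ + c|10⟩ + d|11⟩, it is a product state iff ad − bc = 0.
Here (a, b, c, d) = (-0.768, 0.224, -0.576i, 0.168i): ad − bc = (-0.768)(0.168i) − (0.224)(-0.576i) = 0, so the state is separable.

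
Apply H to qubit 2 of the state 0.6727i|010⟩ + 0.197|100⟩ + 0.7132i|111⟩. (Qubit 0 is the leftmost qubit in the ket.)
0.4757i|010⟩ + 0.4757i|011⟩ + 0.1393|100⟩ + 0.1393|101⟩ + 0.5043i|110⟩ - 0.5043i|111⟩

H on qubit 2 mixes each pair of kets that differ only in qubit 2: amplitudes (a, b) of (|…0…⟩, |…1…⟩) become ((a + b)/√2, (a − b)/√2). Kets absent from the input have amplitude 0.
(|010⟩, |011⟩): (a, b) = (0.6727i, 0) → (0.4757i, 0.4757i)
(|100⟩, |101⟩): (a, b) = (0.197, 0) → (0.1393, 0.1393)
(|110⟩, |111⟩): (a, b) = (0, 0.7132i) → (0.5043i, -0.5043i)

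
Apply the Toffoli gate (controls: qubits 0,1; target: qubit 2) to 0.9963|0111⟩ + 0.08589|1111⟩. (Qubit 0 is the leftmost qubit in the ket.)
0.9963|0111⟩ + 0.08589|1101⟩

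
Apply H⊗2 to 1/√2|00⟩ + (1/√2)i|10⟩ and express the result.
(1/√8 + (1/√8)i)|00⟩ + (1/√8 + (1/√8)i)|01⟩ + (1/√8 - (1/√8)i)|10⟩ + (1/√8 - (1/√8)i)|11⟩

H⊗2 gives amp(|y⟩) = (1/2) Σ_x (−1)^(x·y) amp(|x⟩), where x·y is the number of positions in which both x and y have a 1.
|00⟩: (1/√2 + (1/√2)i)/2 = (1/√8 + (1/√8)i)
|01⟩: (1/√2 + (1/√2)i)/2 = (1/√8 + (1/√8)i)
|10⟩: (1/√2 - (1/√2)i)/2 = (1/√8 - (1/√8)i)
|11⟩: (1/√2 - (1/√2)i)/2 = (1/√8 - (1/√8)i)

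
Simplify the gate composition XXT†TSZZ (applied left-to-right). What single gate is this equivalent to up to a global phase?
S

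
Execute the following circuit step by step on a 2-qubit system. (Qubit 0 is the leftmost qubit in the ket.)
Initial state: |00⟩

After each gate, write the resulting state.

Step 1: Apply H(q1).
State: 1/√2|00⟩ + 1/√2|01⟩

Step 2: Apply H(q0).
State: 1/2|00⟩ + 1/2|01⟩ + 1/2|10⟩ + 1/2|11⟩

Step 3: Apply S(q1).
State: 1/2|00⟩ + (1/2)i|01⟩ + 1/2|10⟩ + (1/2)i|11⟩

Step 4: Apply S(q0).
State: 1/2|00⟩ + (1/2)i|01⟩ + (1/2)i|10⟩ - 1/2|11⟩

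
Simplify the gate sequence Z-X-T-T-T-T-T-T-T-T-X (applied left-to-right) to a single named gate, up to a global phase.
Z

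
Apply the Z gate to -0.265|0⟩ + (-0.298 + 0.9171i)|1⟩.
-0.265|0⟩ + (0.298 - 0.9171i)|1⟩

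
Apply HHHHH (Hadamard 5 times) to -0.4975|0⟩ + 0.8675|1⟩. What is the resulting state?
0.2616|0⟩ - 0.9652|1⟩

H² = I, so H^5 = H: a single Hadamard. With (a, b) = (-0.4975, 0.8675), H gives ((a + b)/√2, (a − b)/√2) = (0.2616, -0.9652).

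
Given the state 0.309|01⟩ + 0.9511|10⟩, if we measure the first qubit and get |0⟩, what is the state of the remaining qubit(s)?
|1⟩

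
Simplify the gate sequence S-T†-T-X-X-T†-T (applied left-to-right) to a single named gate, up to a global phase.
S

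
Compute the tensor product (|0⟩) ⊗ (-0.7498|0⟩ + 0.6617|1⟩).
-0.7498|00⟩ + 0.6617|01⟩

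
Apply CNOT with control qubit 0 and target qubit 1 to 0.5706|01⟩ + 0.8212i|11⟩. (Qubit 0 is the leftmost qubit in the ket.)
0.5706|01⟩ + 0.8212i|10⟩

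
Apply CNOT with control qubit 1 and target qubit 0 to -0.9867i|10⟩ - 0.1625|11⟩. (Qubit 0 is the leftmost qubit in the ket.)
-0.1625|01⟩ - 0.9867i|10⟩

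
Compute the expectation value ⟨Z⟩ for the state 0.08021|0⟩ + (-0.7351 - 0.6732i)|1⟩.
-0.9871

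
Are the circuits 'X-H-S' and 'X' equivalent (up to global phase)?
No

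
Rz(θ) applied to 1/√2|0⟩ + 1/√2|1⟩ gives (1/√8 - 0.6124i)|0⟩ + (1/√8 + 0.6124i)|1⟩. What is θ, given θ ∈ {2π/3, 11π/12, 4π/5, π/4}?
2π/3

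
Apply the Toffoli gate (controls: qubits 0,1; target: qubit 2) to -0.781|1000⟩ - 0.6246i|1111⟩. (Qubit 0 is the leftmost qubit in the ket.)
-0.781|1000⟩ - 0.6246i|1101⟩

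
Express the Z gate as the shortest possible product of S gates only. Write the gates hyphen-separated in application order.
S-S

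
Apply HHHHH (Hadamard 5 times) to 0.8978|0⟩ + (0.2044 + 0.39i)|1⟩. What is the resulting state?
(0.7794 + 0.2758i)|0⟩ + (0.4903 - 0.2758i)|1⟩

H² = I, so H^5 = H: a single Hadamard. With (a, b) = (0.8978, (0.2044 + 0.39i)), H gives ((a + b)/√2, (a − b)/√2) = ((0.7794 + 0.2758i), (0.4903 - 0.2758i)).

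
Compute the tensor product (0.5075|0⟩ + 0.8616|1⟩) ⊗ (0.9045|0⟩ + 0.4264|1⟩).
0.459|00⟩ + 0.2164|01⟩ + 0.7793|10⟩ + 0.3674|11⟩

amp(|b₁b₂…⟩) = product of the factor amplitudes for bits b₁, b₂, …; only kets whose every factor amplitude is nonzero survive.
|00⟩: (0.5075)(0.9045) = 0.459
|01⟩: (0.5075)(0.4264) = 0.2164
|10⟩: (0.8616)(0.9045) = 0.7793
|11⟩: (0.8616)(0.4264) = 0.3674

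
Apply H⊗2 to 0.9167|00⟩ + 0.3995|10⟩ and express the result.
0.6581|00⟩ + 0.6581|01⟩ + 0.2586|10⟩ + 0.2586|11⟩

H⊗2 gives amp(|y⟩) = (1/2) Σ_x (−1)^(x·y) amp(|x⟩), where x·y is the number of positions in which both x and y have a 1.
|00⟩: (0.9167 + 0.3995)/2 = 0.6581
|01⟩: (0.9167 + 0.3995)/2 = 0.6581
|10⟩: (0.9167 - 0.3995)/2 = 0.2586
|11⟩: (0.9167 - 0.3995)/2 = 0.2586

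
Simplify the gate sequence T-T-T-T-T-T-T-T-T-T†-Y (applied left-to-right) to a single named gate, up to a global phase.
Y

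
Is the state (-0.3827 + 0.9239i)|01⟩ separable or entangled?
Separable

Writing the state as a|00⟩ + b|01⟩ + c|10⟩ + d|11⟩, it is a product state iff ad − bc = 0.
Here (a, b, c, d) = (0, (-0.3827 + 0.9239i), 0, 0): ad − bc = (0)(0) − (-0.3827 + 0.9239i)(0) = 0, so the state is separable.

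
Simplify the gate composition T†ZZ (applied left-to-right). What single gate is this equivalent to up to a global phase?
T†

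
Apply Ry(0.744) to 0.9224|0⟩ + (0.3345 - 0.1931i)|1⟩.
(0.7377 + 0.07019i)|0⟩ + (0.6469 - 0.1799i)|1⟩

Ry(0.744) = [[cos(θ/2), −sin(θ/2)], [sin(θ/2), cos(θ/2)]]; θ = 0.744, cos(θ/2) ≈ 0.931602, sin(θ/2) ≈ 0.363479.
With a = amp(|0⟩) = 0.9224 and b = amp(|1⟩) = (0.3345 - 0.1931i):
new amp(|0⟩) = (0.931602)·a + (-0.363479)·b = (0.7377 + 0.07019i)
new amp(|1⟩) = (0.363479)·a + (0.931602)·b = (0.6469 - 0.1799i)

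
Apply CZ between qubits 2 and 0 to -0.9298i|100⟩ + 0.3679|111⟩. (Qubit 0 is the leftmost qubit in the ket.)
-0.9298i|100⟩ - 0.3679|111⟩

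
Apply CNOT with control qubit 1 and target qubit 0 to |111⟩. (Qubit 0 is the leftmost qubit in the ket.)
|011⟩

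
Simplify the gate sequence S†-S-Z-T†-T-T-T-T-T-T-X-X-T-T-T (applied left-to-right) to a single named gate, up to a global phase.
Z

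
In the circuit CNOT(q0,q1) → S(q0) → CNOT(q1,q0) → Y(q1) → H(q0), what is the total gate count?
5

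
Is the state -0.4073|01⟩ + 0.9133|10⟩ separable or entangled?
Entangled

Writing the state as a|00⟩ + b|01⟩ + c|10⟩ + d|11⟩, it is a product state iff ad − bc = 0.
Here (a, b, c, d) = (0, -0.4073, 0.9133, 0): ad − bc = (0)(0) − (-0.4073)(0.9133) = 0.372 ≠ 0, so the state is entangled.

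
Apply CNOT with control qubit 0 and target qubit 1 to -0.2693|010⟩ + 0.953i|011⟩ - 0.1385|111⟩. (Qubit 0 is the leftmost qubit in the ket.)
-0.2693|010⟩ + 0.953i|011⟩ - 0.1385|101⟩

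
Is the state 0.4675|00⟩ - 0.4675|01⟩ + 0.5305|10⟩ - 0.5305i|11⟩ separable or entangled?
Entangled

Writing the state as a|00⟩ + b|01⟩ + c|10⟩ + d|11⟩, it is a product state iff ad − bc = 0.
Here (a, b, c, d) = (0.4675, -0.4675, 0.5305, -0.5305i): ad − bc = (0.4675)(-0.5305i) − (-0.4675)(0.5305) = (0.248 - 0.248i) ≠ 0, so the state is entangled.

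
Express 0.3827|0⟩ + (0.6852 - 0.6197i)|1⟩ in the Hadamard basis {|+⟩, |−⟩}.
(0.7551 - 0.4382i)|+⟩ + (-0.2139 + 0.4382i)|−⟩

With |ψ⟩ = α|0⟩ + β|1⟩, the Hadamard-basis coefficients are ⟨+|ψ⟩ = (α + β)/√2 and ⟨−|ψ⟩ = (α − β)/√2.
Here α = 0.3827, β = (0.6852 - 0.6197i): (α + β)/√2 = (0.7551 - 0.4382i), (α − β)/√2 = (-0.2139 + 0.4382i).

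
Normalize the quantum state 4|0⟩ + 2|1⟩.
0.8944|0⟩ + 1/√5|1⟩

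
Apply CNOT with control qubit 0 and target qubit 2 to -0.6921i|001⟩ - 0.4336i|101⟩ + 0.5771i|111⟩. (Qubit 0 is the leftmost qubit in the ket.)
-0.6921i|001⟩ - 0.4336i|100⟩ + 0.5771i|110⟩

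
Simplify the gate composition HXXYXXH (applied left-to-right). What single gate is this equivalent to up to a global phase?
Y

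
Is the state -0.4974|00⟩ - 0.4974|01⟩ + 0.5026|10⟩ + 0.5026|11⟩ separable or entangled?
Separable

Writing the state as a|00⟩ + b|01⟩ + c|10⟩ + d|11⟩, it is a product state iff ad − bc = 0.
Here (a, b, c, d) = (-0.4974, -0.4974, 0.5026, 0.5026): ad − bc = (-0.4974)(0.5026) − (-0.4974)(0.5026) = 0, so the state is separable.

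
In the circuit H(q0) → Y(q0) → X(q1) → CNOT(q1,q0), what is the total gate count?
4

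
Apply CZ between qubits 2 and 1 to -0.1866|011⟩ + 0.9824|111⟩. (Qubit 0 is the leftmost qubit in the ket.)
0.1866|011⟩ - 0.9824|111⟩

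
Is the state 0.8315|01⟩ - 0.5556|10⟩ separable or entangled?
Entangled

Writing the state as a|00⟩ + b|01⟩ + c|10⟩ + d|11⟩, it is a product state iff ad − bc = 0.
Here (a, b, c, d) = (0, 0.8315, -0.5556, 0): ad − bc = (0)(0) − (0.8315)(-0.5556) = 0.462 ≠ 0, so the state is entangled.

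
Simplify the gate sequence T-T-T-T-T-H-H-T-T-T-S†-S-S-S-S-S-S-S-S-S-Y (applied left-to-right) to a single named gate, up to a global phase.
Y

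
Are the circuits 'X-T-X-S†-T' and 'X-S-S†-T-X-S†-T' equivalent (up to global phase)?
Yes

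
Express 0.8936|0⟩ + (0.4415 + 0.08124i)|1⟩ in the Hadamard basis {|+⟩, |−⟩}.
(0.9441 + 0.05745i)|+⟩ + (0.3197 - 0.05745i)|−⟩

With |ψ⟩ = α|0⟩ + β|1⟩, the Hadamard-basis coefficients are ⟨+|ψ⟩ = (α + β)/√2 and ⟨−|ψ⟩ = (α − β)/√2.
Here α = 0.8936, β = (0.4415 + 0.08124i): (α + β)/√2 = (0.9441 + 0.05745i), (α − β)/√2 = (0.3197 - 0.05745i).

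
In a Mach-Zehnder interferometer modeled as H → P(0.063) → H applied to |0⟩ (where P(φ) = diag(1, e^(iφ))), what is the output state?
(0.999 + 0.03148i)|0⟩ + (0.0009919 - 0.03148i)|1⟩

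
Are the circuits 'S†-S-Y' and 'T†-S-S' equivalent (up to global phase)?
No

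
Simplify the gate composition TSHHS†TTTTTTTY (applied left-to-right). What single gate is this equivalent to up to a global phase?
Y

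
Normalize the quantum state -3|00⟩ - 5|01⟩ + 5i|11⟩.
-0.3906|00⟩ - 0.6509|01⟩ + 0.6509i|11⟩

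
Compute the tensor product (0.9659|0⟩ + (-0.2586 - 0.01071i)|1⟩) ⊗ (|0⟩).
0.9659|00⟩ + (-0.2586 - 0.01071i)|10⟩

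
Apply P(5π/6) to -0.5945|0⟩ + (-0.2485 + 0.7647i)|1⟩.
-0.5945|0⟩ + (-0.1671 - 0.7865i)|1⟩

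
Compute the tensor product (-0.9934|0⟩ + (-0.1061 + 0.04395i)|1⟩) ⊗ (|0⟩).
-0.9934|00⟩ + (-0.1061 + 0.04395i)|10⟩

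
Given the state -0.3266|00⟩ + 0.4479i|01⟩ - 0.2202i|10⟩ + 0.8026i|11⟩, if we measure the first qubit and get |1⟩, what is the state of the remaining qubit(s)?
-0.2646i|0⟩ + 0.9644i|1⟩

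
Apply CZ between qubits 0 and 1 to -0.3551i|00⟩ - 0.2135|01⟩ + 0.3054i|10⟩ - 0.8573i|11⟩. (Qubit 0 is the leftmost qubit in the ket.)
-0.3551i|00⟩ - 0.2135|01⟩ + 0.3054i|10⟩ + 0.8573i|11⟩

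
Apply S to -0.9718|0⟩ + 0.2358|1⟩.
-0.9718|0⟩ + 0.2358i|1⟩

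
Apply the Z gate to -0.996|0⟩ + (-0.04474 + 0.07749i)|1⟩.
-0.996|0⟩ + (0.04474 - 0.07749i)|1⟩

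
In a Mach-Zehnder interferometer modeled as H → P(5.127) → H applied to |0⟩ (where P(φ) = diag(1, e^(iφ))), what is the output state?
(0.7014 - 0.4576i)|0⟩ + (0.2986 + 0.4576i)|1⟩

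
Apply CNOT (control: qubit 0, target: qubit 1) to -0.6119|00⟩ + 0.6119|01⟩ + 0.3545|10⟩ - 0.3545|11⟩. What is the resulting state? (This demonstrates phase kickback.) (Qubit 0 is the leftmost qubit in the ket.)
-0.6119|00⟩ + 0.6119|01⟩ - 0.3545|10⟩ + 0.3545|11⟩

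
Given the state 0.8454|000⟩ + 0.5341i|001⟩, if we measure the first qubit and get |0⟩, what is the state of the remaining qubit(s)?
0.8454|00⟩ + 0.5341i|01⟩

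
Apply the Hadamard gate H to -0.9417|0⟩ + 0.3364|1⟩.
-0.428|0⟩ - 0.9038|1⟩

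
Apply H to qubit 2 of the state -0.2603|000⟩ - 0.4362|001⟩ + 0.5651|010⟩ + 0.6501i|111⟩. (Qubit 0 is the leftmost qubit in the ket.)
-0.4925|000⟩ + 0.1244|001⟩ + 0.3996|010⟩ + 0.3996|011⟩ + 0.4597i|110⟩ - 0.4597i|111⟩

H on qubit 2 mixes each pair of kets that differ only in qubit 2: amplitudes (a, b) of (|…0…⟩, |…1…⟩) become ((a + b)/√2, (a − b)/√2). Kets absent from the input have amplitude 0.
(|000⟩, |001⟩): (a, b) = (-0.2603, -0.4362) → (-0.4925, 0.1244)
(|010⟩, |011⟩): (a, b) = (0.5651, 0) → (0.3996, 0.3996)
(|110⟩, |111⟩): (a, b) = (0, 0.6501i) → (0.4597i, -0.4597i)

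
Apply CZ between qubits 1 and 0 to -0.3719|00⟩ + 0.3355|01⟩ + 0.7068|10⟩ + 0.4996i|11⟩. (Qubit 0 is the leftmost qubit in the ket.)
-0.3719|00⟩ + 0.3355|01⟩ + 0.7068|10⟩ - 0.4996i|11⟩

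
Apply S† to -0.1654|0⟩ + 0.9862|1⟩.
-0.1654|0⟩ - 0.9862i|1⟩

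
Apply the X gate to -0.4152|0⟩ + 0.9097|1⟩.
0.9097|0⟩ - 0.4152|1⟩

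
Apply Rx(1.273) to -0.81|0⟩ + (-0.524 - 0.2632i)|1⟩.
(-0.8078 + 0.3115i)|0⟩ + (-0.4214 + 0.2698i)|1⟩

Rx(1.273) = [[cos(θ/2), −i·sin(θ/2)], [−i·sin(θ/2), cos(θ/2)]]; θ = 1.273, cos(θ/2) ≈ 0.804181, sin(θ/2) ≈ 0.594384.
With a = amp(|0⟩) = -0.81 and b = amp(|1⟩) = (-0.524 - 0.2632i):
new amp(|0⟩) = (0.804181)·a + (-0.594384i)·b = (-0.8078 + 0.3115i)
new amp(|1⟩) = (-0.594384i)·a + (0.804181)·b = (-0.4214 + 0.2698i)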